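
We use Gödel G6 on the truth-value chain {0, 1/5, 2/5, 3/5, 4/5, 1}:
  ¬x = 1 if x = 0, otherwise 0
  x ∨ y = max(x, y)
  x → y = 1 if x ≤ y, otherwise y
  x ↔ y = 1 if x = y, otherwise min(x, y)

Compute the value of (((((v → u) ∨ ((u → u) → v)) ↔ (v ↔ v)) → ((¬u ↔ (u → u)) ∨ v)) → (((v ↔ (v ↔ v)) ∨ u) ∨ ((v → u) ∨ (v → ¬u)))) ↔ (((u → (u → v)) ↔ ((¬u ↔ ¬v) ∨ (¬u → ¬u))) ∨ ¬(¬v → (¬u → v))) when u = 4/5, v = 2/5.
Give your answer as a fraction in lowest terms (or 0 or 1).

2/5

v → u = 2/5 → 4/5 = 1
u → u = 4/5 → 4/5 = 1
(u → u) → v = 1 → 2/5 = 2/5
(v → u) ∨ ((u → u) → v) = 1 ∨ 2/5 = 1
v ↔ v = 2/5 ↔ 2/5 = 1
((v → u) ∨ ((u → u) → v)) ↔ (v ↔ v) = 1 ↔ 1 = 1
¬u = ¬4/5 = 0
u → u = 4/5 → 4/5 = 1
¬u ↔ (u → u) = 0 ↔ 1 = 0
(¬u ↔ (u → u)) ∨ v = 0 ∨ 2/5 = 2/5
(((v → u) ∨ ((u → u) → v)) ↔ (v ↔ v)) → ((¬u ↔ (u → u)) ∨ v) = 1 → 2/5 = 2/5
v ↔ v = 2/5 ↔ 2/5 = 1
v ↔ (v ↔ v) = 2/5 ↔ 1 = 2/5
(v ↔ (v ↔ v)) ∨ u = 2/5 ∨ 4/5 = 4/5
v → u = 2/5 → 4/5 = 1
¬u = ¬4/5 = 0
v → ¬u = 2/5 → 0 = 0
(v → u) ∨ (v → ¬u) = 1 ∨ 0 = 1
((v ↔ (v ↔ v)) ∨ u) ∨ ((v → u) ∨ (v → ¬u)) = 4/5 ∨ 1 = 1
((((v → u) ∨ ((u → u) → v)) ↔ (v ↔ v)) → ((¬u ↔ (u → u)) ∨ v)) → (((v ↔ (v ↔ v)) ∨ u) ∨ ((v → u) ∨ (v → ¬u))) = 2/5 → 1 = 1
u → v = 4/5 → 2/5 = 2/5
u → (u → v) = 4/5 → 2/5 = 2/5
¬u = ¬4/5 = 0
¬v = ¬2/5 = 0
¬u ↔ ¬v = 0 ↔ 0 = 1
¬u = ¬4/5 = 0
¬u = ¬4/5 = 0
¬u → ¬u = 0 → 0 = 1
(¬u ↔ ¬v) ∨ (¬u → ¬u) = 1 ∨ 1 = 1
(u → (u → v)) ↔ ((¬u ↔ ¬v) ∨ (¬u → ¬u)) = 2/5 ↔ 1 = 2/5
¬v = ¬2/5 = 0
¬u = ¬4/5 = 0
¬u → v = 0 → 2/5 = 1
¬v → (¬u → v) = 0 → 1 = 1
¬(¬v → (¬u → v)) = ¬1 = 0
((u → (u → v)) ↔ ((¬u ↔ ¬v) ∨ (¬u → ¬u))) ∨ ¬(¬v → (¬u → v)) = 2/5 ∨ 0 = 2/5
(((((v → u) ∨ ((u → u) → v)) ↔ (v ↔ v)) → ((¬u ↔ (u → u)) ∨ v)) → (((v ↔ (v ↔ v)) ∨ u) ∨ ((v → u) ∨ (v → ¬u)))) ↔ (((u → (u → v)) ↔ ((¬u ↔ ¬v) ∨ (¬u → ¬u))) ∨ ¬(¬v → (¬u → v))) = 1 ↔ 2/5 = 2/5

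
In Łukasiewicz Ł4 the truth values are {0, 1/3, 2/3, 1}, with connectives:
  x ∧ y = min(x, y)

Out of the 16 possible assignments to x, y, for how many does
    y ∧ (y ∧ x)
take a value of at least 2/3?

x = 0, y = 0 ↦ 0  <
x = 0, y = 1/3 ↦ 0  <
x = 0, y = 2/3 ↦ 0  <
x = 0, y = 1 ↦ 0  <
x = 1/3, y = 0 ↦ 0  <
x = 1/3, y = 1/3 ↦ 1/3  <
x = 1/3, y = 2/3 ↦ 1/3  <
x = 1/3, y = 1 ↦ 1/3  <
x = 2/3, y = 0 ↦ 0  <
x = 2/3, y = 1/3 ↦ 1/3  <
x = 2/3, y = 2/3 ↦ 2/3  ≥
x = 2/3, y = 1 ↦ 2/3  ≥
x = 1, y = 0 ↦ 0  <
x = 1, y = 1/3 ↦ 1/3  <
x = 1, y = 2/3 ↦ 2/3  ≥
x = 1, y = 1 ↦ 1  ≥
So 4 of the 16 assignments meet the threshold.

4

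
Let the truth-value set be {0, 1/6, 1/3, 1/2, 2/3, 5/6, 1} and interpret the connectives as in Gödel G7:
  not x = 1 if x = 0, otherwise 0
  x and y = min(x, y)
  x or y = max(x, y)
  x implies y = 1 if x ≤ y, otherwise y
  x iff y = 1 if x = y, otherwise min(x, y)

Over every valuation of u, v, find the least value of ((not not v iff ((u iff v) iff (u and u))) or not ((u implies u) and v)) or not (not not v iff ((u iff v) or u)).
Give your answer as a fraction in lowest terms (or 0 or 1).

Take u = 1/6, v = 1/6:
not v = not 1/6 = 0
not not v = not 0 = 1
u iff v = 1/6 iff 1/6 = 1
u and u = 1/6 and 1/6 = 1/6
(u iff v) iff (u and u) = 1 iff 1/6 = 1/6
not not v iff ((u iff v) iff (u and u)) = 1 iff 1/6 = 1/6
u implies u = 1/6 implies 1/6 = 1
(u implies u) and v = 1 and 1/6 = 1/6
not ((u implies u) and v) = not 1/6 = 0
(not not v iff ((u iff v) iff (u and u))) or not ((u implies u) and v) = 1/6 or 0 = 1/6
not v = not 1/6 = 0
not not v = not 0 = 1
u iff v = 1/6 iff 1/6 = 1
(u iff v) or u = 1 or 1/6 = 1
not not v iff ((u iff v) or u) = 1 iff 1 = 1
not (not not v iff ((u iff v) or u)) = not 1 = 0
((not not v iff ((u iff v) iff (u and u))) or not ((u implies u) and v)) or not (not not v iff ((u iff v) or u)) = 1/6 or 0 = 1/6
No assignment yields a value below 1/6, so this is the minimum.

1/6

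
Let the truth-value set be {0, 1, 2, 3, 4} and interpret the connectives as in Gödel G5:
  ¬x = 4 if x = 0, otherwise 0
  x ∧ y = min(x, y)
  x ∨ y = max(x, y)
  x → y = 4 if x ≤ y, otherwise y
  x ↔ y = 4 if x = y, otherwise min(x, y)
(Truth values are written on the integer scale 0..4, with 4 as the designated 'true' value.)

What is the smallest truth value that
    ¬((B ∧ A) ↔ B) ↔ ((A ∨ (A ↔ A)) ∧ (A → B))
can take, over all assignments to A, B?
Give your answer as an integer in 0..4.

0

Take A = 0, B = 0:
B ∧ A = 0 ∧ 0 = 0
(B ∧ A) ↔ B = 0 ↔ 0 = 4
¬((B ∧ A) ↔ B) = ¬4 = 0
A ↔ A = 0 ↔ 0 = 4
A ∨ (A ↔ A) = 0 ∨ 4 = 4
A → B = 0 → 0 = 4
(A ∨ (A ↔ A)) ∧ (A → B) = 4 ∧ 4 = 4
¬((B ∧ A) ↔ B) ↔ ((A ∨ (A ↔ A)) ∧ (A → B)) = 0 ↔ 4 = 0
No assignment yields a value below 0, so this is the minimum.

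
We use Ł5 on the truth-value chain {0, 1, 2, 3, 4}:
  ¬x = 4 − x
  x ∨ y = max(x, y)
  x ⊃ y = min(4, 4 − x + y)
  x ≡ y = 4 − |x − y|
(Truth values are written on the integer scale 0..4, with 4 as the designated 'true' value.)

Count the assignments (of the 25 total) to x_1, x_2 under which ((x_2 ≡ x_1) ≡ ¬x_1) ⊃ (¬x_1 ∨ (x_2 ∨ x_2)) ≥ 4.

17

value 4: 17 assignments (counts)
value 3: 3 assignments
value 2: 3 assignments
value 1: 1 assignment
value 0: 1 assignment
So 17 of the 25 assignments meet the threshold.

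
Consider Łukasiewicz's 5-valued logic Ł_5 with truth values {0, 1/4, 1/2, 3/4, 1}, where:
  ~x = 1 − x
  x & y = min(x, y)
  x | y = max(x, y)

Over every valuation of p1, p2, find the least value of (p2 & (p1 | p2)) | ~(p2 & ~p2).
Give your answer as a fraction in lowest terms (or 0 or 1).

1/2

Take p1 = 0, p2 = 1/2:
p1 | p2 = 0 | 1/2 = 1/2
p2 & (p1 | p2) = 1/2 & 1/2 = 1/2
~p2 = ~1/2 = 1/2
p2 & ~p2 = 1/2 & 1/2 = 1/2
~(p2 & ~p2) = ~1/2 = 1/2
(p2 & (p1 | p2)) | ~(p2 & ~p2) = 1/2 | 1/2 = 1/2
No assignment yields a value below 1/2, so this is the minimum.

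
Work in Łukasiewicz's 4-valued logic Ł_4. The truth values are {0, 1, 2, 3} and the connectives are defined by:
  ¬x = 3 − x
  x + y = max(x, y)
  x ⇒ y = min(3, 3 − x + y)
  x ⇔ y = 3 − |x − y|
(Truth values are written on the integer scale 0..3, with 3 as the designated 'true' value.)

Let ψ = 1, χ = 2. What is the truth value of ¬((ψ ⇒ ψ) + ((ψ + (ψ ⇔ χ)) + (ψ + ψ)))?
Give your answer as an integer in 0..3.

ψ ⇒ ψ = 1 ⇒ 1 = 3
ψ ⇔ χ = 1 ⇔ 2 = 2
ψ + (ψ ⇔ χ) = 1 + 2 = 2
ψ + ψ = 1 + 1 = 1
(ψ + (ψ ⇔ χ)) + (ψ + ψ) = 2 + 1 = 2
(ψ ⇒ ψ) + ((ψ + (ψ ⇔ χ)) + (ψ + ψ)) = 3 + 2 = 3
¬((ψ ⇒ ψ) + ((ψ + (ψ ⇔ χ)) + (ψ + ψ))) = ¬3 = 0

0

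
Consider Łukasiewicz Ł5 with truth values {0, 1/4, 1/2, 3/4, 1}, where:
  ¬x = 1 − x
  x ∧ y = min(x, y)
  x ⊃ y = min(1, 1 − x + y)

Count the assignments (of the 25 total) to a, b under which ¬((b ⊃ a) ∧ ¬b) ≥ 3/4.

10

value 1: 5 assignments (counts)
value 3/4: 5 assignments (counts)
value 1/2: 5 assignments
value 1/4: 5 assignments
value 0: 5 assignments
So 10 of the 25 assignments meet the threshold.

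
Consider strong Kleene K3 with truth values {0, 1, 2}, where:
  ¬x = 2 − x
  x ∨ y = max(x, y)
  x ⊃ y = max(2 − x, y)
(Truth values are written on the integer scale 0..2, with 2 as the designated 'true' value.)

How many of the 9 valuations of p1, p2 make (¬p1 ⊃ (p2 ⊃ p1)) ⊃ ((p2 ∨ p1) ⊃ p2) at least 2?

4

p1 = 0, p2 = 0 ↦ 2  ≥
p1 = 0, p2 = 1 ↦ 1  <
p1 = 0, p2 = 2 ↦ 2  ≥
p1 = 1, p2 = 0 ↦ 1  <
p1 = 1, p2 = 1 ↦ 1  <
p1 = 1, p2 = 2 ↦ 2  ≥
p1 = 2, p2 = 0 ↦ 0  <
p1 = 2, p2 = 1 ↦ 1  <
p1 = 2, p2 = 2 ↦ 2  ≥
So 4 of the 9 assignments meet the threshold.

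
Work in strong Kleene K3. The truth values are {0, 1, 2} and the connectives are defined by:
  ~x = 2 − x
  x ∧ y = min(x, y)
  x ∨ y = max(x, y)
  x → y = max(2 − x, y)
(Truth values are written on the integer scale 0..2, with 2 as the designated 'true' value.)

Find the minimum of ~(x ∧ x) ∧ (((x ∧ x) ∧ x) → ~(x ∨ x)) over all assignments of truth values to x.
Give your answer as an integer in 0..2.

0

Take x = 2:
x ∧ x = 2 ∧ 2 = 2
~(x ∧ x) = ~2 = 0
x ∧ x = 2 ∧ 2 = 2
(x ∧ x) ∧ x = 2 ∧ 2 = 2
x ∨ x = 2 ∨ 2 = 2
~(x ∨ x) = ~2 = 0
((x ∧ x) ∧ x) → ~(x ∨ x) = 2 → 0 = 0
~(x ∧ x) ∧ (((x ∧ x) ∧ x) → ~(x ∨ x)) = 0 ∧ 0 = 0
No assignment yields a value below 0, so this is the minimum.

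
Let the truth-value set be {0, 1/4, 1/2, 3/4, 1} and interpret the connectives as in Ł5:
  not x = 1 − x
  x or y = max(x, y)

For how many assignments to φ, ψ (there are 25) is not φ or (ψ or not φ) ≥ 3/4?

16

value 1: 9 assignments (counts)
value 3/4: 7 assignments (counts)
value 1/2: 5 assignments
value 1/4: 3 assignments
value 0: 1 assignment
So 16 of the 25 assignments meet the threshold.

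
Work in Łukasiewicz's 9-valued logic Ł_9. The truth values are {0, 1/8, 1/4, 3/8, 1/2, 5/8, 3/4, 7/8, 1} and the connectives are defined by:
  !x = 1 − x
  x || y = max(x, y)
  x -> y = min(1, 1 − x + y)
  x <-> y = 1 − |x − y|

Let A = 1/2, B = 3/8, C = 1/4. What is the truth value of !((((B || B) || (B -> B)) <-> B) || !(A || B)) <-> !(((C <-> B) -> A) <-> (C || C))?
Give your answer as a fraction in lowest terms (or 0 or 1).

B || B = 3/8 || 3/8 = 3/8
B -> B = 3/8 -> 3/8 = 1
(B || B) || (B -> B) = 3/8 || 1 = 1
((B || B) || (B -> B)) <-> B = 1 <-> 3/8 = 3/8
A || B = 1/2 || 3/8 = 1/2
!(A || B) = !1/2 = 1/2
(((B || B) || (B -> B)) <-> B) || !(A || B) = 3/8 || 1/2 = 1/2
!((((B || B) || (B -> B)) <-> B) || !(A || B)) = !1/2 = 1/2
C <-> B = 1/4 <-> 3/8 = 7/8
(C <-> B) -> A = 7/8 -> 1/2 = 5/8
C || C = 1/4 || 1/4 = 1/4
((C <-> B) -> A) <-> (C || C) = 5/8 <-> 1/4 = 5/8
!(((C <-> B) -> A) <-> (C || C)) = !5/8 = 3/8
!((((B || B) || (B -> B)) <-> B) || !(A || B)) <-> !(((C <-> B) -> A) <-> (C || C)) = 1/2 <-> 3/8 = 7/8

7/8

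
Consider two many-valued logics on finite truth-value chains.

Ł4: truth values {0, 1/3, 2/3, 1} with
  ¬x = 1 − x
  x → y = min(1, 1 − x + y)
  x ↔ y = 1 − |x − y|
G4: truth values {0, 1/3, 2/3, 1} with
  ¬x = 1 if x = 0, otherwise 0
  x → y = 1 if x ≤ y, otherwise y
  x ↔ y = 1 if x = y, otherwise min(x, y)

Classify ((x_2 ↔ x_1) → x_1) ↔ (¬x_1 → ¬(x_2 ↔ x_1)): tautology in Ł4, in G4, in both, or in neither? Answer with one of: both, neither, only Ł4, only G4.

In Ł4: every assignment gives 1 — tautology.
In G4: at x_1 = 1/3, x_2 = 1/3 the value is 1/3 — not a tautology.

only Ł4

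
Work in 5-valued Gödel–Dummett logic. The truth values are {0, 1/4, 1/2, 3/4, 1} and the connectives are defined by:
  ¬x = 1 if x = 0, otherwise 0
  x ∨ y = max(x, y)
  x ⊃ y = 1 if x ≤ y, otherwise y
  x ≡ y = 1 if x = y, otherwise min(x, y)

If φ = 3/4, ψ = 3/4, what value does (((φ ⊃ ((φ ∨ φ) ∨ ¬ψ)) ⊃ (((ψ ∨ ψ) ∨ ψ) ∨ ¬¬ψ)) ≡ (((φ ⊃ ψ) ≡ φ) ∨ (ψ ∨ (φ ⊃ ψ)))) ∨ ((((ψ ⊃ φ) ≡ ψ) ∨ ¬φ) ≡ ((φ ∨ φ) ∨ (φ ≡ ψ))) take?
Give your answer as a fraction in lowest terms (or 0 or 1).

φ ∨ φ = 3/4 ∨ 3/4 = 3/4
¬ψ = ¬3/4 = 0
(φ ∨ φ) ∨ ¬ψ = 3/4 ∨ 0 = 3/4
φ ⊃ ((φ ∨ φ) ∨ ¬ψ) = 3/4 ⊃ 3/4 = 1
ψ ∨ ψ = 3/4 ∨ 3/4 = 3/4
(ψ ∨ ψ) ∨ ψ = 3/4 ∨ 3/4 = 3/4
¬ψ = ¬3/4 = 0
¬¬ψ = ¬0 = 1
((ψ ∨ ψ) ∨ ψ) ∨ ¬¬ψ = 3/4 ∨ 1 = 1
(φ ⊃ ((φ ∨ φ) ∨ ¬ψ)) ⊃ (((ψ ∨ ψ) ∨ ψ) ∨ ¬¬ψ) = 1 ⊃ 1 = 1
φ ⊃ ψ = 3/4 ⊃ 3/4 = 1
(φ ⊃ ψ) ≡ φ = 1 ≡ 3/4 = 3/4
φ ⊃ ψ = 3/4 ⊃ 3/4 = 1
ψ ∨ (φ ⊃ ψ) = 3/4 ∨ 1 = 1
((φ ⊃ ψ) ≡ φ) ∨ (ψ ∨ (φ ⊃ ψ)) = 3/4 ∨ 1 = 1
((φ ⊃ ((φ ∨ φ) ∨ ¬ψ)) ⊃ (((ψ ∨ ψ) ∨ ψ) ∨ ¬¬ψ)) ≡ (((φ ⊃ ψ) ≡ φ) ∨ (ψ ∨ (φ ⊃ ψ))) = 1 ≡ 1 = 1
ψ ⊃ φ = 3/4 ⊃ 3/4 = 1
(ψ ⊃ φ) ≡ ψ = 1 ≡ 3/4 = 3/4
¬φ = ¬3/4 = 0
((ψ ⊃ φ) ≡ ψ) ∨ ¬φ = 3/4 ∨ 0 = 3/4
φ ∨ φ = 3/4 ∨ 3/4 = 3/4
φ ≡ ψ = 3/4 ≡ 3/4 = 1
(φ ∨ φ) ∨ (φ ≡ ψ) = 3/4 ∨ 1 = 1
(((ψ ⊃ φ) ≡ ψ) ∨ ¬φ) ≡ ((φ ∨ φ) ∨ (φ ≡ ψ)) = 3/4 ≡ 1 = 3/4
(((φ ⊃ ((φ ∨ φ) ∨ ¬ψ)) ⊃ (((ψ ∨ ψ) ∨ ψ) ∨ ¬¬ψ)) ≡ (((φ ⊃ ψ) ≡ φ) ∨ (ψ ∨ (φ ⊃ ψ)))) ∨ ((((ψ ⊃ φ) ≡ ψ) ∨ ¬φ) ≡ ((φ ∨ φ) ∨ (φ ≡ ψ))) = 1 ∨ 3/4 = 1

1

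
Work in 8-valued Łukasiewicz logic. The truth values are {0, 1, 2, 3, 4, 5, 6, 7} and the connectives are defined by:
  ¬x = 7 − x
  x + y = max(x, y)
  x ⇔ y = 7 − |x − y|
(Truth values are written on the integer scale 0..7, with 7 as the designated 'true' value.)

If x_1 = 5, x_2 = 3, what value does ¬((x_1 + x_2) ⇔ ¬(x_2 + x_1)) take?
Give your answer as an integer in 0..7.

x_1 + x_2 = 5 + 3 = 5
x_2 + x_1 = 3 + 5 = 5
¬(x_2 + x_1) = ¬5 = 2
(x_1 + x_2) ⇔ ¬(x_2 + x_1) = 5 ⇔ 2 = 4
¬((x_1 + x_2) ⇔ ¬(x_2 + x_1)) = ¬4 = 3

3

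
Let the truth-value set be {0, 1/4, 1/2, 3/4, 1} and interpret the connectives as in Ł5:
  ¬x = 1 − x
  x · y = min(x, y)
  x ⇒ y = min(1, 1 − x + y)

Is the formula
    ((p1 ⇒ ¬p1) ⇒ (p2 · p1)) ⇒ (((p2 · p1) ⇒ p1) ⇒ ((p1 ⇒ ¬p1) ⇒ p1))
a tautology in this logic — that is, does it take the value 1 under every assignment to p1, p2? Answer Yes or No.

At p1 = 3/4, p2 = 1/2, for instance:
¬p1 = ¬3/4 = 1/4
p1 ⇒ ¬p1 = 3/4 ⇒ 1/4 = 1/2
p2 · p1 = 1/2 · 3/4 = 1/2
(p1 ⇒ ¬p1) ⇒ (p2 · p1) = 1/2 ⇒ 1/2 = 1
(p2 · p1) ⇒ p1 = 1/2 ⇒ 3/4 = 1
(p1 ⇒ ¬p1) ⇒ p1 = 1/2 ⇒ 3/4 = 1
((p2 · p1) ⇒ p1) ⇒ ((p1 ⇒ ¬p1) ⇒ p1) = 1 ⇒ 1 = 1
((p1 ⇒ ¬p1) ⇒ (p2 · p1)) ⇒ (((p2 · p1) ⇒ p1) ⇒ ((p1 ⇒ ¬p1) ⇒ p1)) = 1 ⇒ 1 = 1
and checking the remaining 24 assignments likewise gives ≥ 1 in every case.

Yes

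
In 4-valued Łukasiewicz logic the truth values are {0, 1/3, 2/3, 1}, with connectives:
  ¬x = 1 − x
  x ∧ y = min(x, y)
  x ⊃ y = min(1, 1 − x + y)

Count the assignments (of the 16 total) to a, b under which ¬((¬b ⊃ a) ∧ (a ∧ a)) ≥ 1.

4

a = 0, b = 0 ↦ 1  ≥
a = 0, b = 1/3 ↦ 1  ≥
a = 0, b = 2/3 ↦ 1  ≥
a = 0, b = 1 ↦ 1  ≥
a = 1/3, b = 0 ↦ 2/3  <
a = 1/3, b = 1/3 ↦ 2/3  <
a = 1/3, b = 2/3 ↦ 2/3  <
a = 1/3, b = 1 ↦ 2/3  <
a = 2/3, b = 0 ↦ 1/3  <
a = 2/3, b = 1/3 ↦ 1/3  <
a = 2/3, b = 2/3 ↦ 1/3  <
a = 2/3, b = 1 ↦ 1/3  <
a = 1, b = 0 ↦ 0  <
a = 1, b = 1/3 ↦ 0  <
a = 1, b = 2/3 ↦ 0  <
a = 1, b = 1 ↦ 0  <
So 4 of the 16 assignments meet the threshold.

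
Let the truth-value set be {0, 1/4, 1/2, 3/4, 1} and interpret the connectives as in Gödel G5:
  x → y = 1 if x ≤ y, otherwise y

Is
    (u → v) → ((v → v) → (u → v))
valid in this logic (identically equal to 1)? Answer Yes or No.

Yes

At u = 1/4, v = 3/4, for instance:
u → v = 1/4 → 3/4 = 1
v → v = 3/4 → 3/4 = 1
u → v = 1/4 → 3/4 = 1
(v → v) → (u → v) = 1 → 1 = 1
(u → v) → ((v → v) → (u → v)) = 1 → 1 = 1
and checking the remaining 24 assignments likewise gives ≥ 1 in every case.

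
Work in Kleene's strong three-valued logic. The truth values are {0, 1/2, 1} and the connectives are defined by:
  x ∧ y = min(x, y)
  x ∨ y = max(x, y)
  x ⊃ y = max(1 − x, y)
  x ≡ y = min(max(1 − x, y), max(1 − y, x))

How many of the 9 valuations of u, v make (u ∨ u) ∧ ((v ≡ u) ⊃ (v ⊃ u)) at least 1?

u = 0, v = 0 ↦ 0  <
u = 0, v = 1/2 ↦ 0  <
u = 0, v = 1 ↦ 0  <
u = 1/2, v = 0 ↦ 1/2  <
u = 1/2, v = 1/2 ↦ 1/2  <
u = 1/2, v = 1 ↦ 1/2  <
u = 1, v = 0 ↦ 1  ≥
u = 1, v = 1/2 ↦ 1  ≥
u = 1, v = 1 ↦ 1  ≥
So 3 of the 9 assignments meet the threshold.

3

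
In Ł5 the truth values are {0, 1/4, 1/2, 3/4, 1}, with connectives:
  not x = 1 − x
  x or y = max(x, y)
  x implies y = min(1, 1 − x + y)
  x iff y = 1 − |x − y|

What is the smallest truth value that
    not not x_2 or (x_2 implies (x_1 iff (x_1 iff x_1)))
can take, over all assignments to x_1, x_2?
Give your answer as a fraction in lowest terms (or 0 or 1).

1/2

Take x_1 = 0, x_2 = 1/2:
not x_2 = not 1/2 = 1/2
not not x_2 = not 1/2 = 1/2
x_1 iff x_1 = 0 iff 0 = 1
x_1 iff (x_1 iff x_1) = 0 iff 1 = 0
x_2 implies (x_1 iff (x_1 iff x_1)) = 1/2 implies 0 = 1/2
not not x_2 or (x_2 implies (x_1 iff (x_1 iff x_1))) = 1/2 or 1/2 = 1/2
No assignment yields a value below 1/2, so this is the minimum.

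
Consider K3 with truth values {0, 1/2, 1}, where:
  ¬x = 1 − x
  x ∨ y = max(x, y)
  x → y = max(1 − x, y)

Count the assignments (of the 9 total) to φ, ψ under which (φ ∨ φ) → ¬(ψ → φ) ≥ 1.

3

φ = 0, ψ = 0 ↦ 1  ≥
φ = 0, ψ = 1/2 ↦ 1  ≥
φ = 0, ψ = 1 ↦ 1  ≥
φ = 1/2, ψ = 0 ↦ 1/2  <
φ = 1/2, ψ = 1/2 ↦ 1/2  <
φ = 1/2, ψ = 1 ↦ 1/2  <
φ = 1, ψ = 0 ↦ 0  <
φ = 1, ψ = 1/2 ↦ 0  <
φ = 1, ψ = 1 ↦ 0  <
So 3 of the 9 assignments meet the threshold.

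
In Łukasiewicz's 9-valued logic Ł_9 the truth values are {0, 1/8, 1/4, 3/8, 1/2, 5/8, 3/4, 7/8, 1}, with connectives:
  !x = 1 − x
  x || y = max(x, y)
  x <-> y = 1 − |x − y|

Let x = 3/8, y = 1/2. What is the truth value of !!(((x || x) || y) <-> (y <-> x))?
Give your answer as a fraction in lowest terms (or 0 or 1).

x || x = 3/8 || 3/8 = 3/8
(x || x) || y = 3/8 || 1/2 = 1/2
y <-> x = 1/2 <-> 3/8 = 7/8
((x || x) || y) <-> (y <-> x) = 1/2 <-> 7/8 = 5/8
!(((x || x) || y) <-> (y <-> x)) = !5/8 = 3/8
!!(((x || x) || y) <-> (y <-> x)) = !3/8 = 5/8

5/8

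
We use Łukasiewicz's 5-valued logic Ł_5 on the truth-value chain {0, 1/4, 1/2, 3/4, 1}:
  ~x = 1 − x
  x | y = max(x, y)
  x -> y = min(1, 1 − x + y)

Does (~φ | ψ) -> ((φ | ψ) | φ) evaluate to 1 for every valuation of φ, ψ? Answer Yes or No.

No

Counterexample: take φ = 0, ψ = 0.
~φ = ~0 = 1
~φ | ψ = 1 | 0 = 1
φ | ψ = 0 | 0 = 0
(φ | ψ) | φ = 0 | 0 = 0
(~φ | ψ) -> ((φ | ψ) | φ) = 1 -> 0 = 0
This gives 0 ≠ 1.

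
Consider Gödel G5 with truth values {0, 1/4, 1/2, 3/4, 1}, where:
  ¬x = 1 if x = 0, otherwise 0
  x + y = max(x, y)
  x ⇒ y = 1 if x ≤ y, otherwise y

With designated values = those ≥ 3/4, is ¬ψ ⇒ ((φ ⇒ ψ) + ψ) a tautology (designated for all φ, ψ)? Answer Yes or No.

No

Counterexample: take φ = 1/4, ψ = 0.
¬ψ = ¬0 = 1
φ ⇒ ψ = 1/4 ⇒ 0 = 0
(φ ⇒ ψ) + ψ = 0 + 0 = 0
¬ψ ⇒ ((φ ⇒ ψ) + ψ) = 1 ⇒ 0 = 0
This gives 0, which is below 3/4.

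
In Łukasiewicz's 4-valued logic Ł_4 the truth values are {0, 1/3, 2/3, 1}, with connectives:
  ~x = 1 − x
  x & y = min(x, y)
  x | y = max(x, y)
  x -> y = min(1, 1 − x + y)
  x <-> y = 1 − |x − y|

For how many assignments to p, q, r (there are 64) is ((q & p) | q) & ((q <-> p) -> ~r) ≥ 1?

value 1: 10 assignments (counts)
value 2/3: 15 assignments
value 1/3: 20 assignments
value 0: 19 assignments
So 10 of the 64 assignments meet the threshold.

10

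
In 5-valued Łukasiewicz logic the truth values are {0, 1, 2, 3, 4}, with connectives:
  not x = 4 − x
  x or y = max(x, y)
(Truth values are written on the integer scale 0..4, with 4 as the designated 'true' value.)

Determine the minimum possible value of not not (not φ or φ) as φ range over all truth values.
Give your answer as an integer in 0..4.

2

Take φ = 2:
not φ = not 2 = 2
not φ or φ = 2 or 2 = 2
not (not φ or φ) = not 2 = 2
not not (not φ or φ) = not 2 = 2
No assignment yields a value below 2, so this is the minimum.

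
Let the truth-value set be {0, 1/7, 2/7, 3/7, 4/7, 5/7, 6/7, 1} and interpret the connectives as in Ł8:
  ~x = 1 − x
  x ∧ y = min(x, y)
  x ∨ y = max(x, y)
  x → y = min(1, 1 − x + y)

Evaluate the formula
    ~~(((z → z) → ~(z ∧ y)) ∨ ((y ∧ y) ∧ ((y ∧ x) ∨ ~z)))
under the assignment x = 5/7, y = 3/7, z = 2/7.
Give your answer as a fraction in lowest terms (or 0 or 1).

z → z = 2/7 → 2/7 = 1
z ∧ y = 2/7 ∧ 3/7 = 2/7
~(z ∧ y) = ~2/7 = 5/7
(z → z) → ~(z ∧ y) = 1 → 5/7 = 5/7
y ∧ y = 3/7 ∧ 3/7 = 3/7
y ∧ x = 3/7 ∧ 5/7 = 3/7
~z = ~2/7 = 5/7
(y ∧ x) ∨ ~z = 3/7 ∨ 5/7 = 5/7
(y ∧ y) ∧ ((y ∧ x) ∨ ~z) = 3/7 ∧ 5/7 = 3/7
((z → z) → ~(z ∧ y)) ∨ ((y ∧ y) ∧ ((y ∧ x) ∨ ~z)) = 5/7 ∨ 3/7 = 5/7
~(((z → z) → ~(z ∧ y)) ∨ ((y ∧ y) ∧ ((y ∧ x) ∨ ~z))) = ~5/7 = 2/7
~~(((z → z) → ~(z ∧ y)) ∨ ((y ∧ y) ∧ ((y ∧ x) ∨ ~z))) = ~2/7 = 5/7

5/7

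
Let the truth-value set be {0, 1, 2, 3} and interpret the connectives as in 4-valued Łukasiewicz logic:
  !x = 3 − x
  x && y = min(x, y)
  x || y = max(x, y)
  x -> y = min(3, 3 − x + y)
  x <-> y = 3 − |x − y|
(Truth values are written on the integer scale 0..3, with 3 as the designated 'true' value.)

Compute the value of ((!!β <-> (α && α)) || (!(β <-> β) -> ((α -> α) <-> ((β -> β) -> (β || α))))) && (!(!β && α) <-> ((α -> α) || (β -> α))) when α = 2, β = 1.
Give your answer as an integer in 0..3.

!β = !1 = 2
!!β = !2 = 1
α && α = 2 && 2 = 2
!!β <-> (α && α) = 1 <-> 2 = 2
β <-> β = 1 <-> 1 = 3
!(β <-> β) = !3 = 0
α -> α = 2 -> 2 = 3
β -> β = 1 -> 1 = 3
β || α = 1 || 2 = 2
(β -> β) -> (β || α) = 3 -> 2 = 2
(α -> α) <-> ((β -> β) -> (β || α)) = 3 <-> 2 = 2
!(β <-> β) -> ((α -> α) <-> ((β -> β) -> (β || α))) = 0 -> 2 = 3
(!!β <-> (α && α)) || (!(β <-> β) -> ((α -> α) <-> ((β -> β) -> (β || α)))) = 2 || 3 = 3
!β = !1 = 2
!β && α = 2 && 2 = 2
!(!β && α) = !2 = 1
α -> α = 2 -> 2 = 3
β -> α = 1 -> 2 = 3
(α -> α) || (β -> α) = 3 || 3 = 3
!(!β && α) <-> ((α -> α) || (β -> α)) = 1 <-> 3 = 1
((!!β <-> (α && α)) || (!(β <-> β) -> ((α -> α) <-> ((β -> β) -> (β || α))))) && (!(!β && α) <-> ((α -> α) || (β -> α))) = 3 && 1 = 1

1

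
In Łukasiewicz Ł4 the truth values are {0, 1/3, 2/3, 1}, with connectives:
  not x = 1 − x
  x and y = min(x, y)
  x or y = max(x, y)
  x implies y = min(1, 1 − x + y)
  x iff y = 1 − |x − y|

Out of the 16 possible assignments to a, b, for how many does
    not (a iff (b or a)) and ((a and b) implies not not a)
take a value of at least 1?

a = 0, b = 0 ↦ 0  <
a = 0, b = 1/3 ↦ 1/3  <
a = 0, b = 2/3 ↦ 2/3  <
a = 0, b = 1 ↦ 1  ≥
a = 1/3, b = 0 ↦ 0  <
a = 1/3, b = 1/3 ↦ 0  <
a = 1/3, b = 2/3 ↦ 1/3  <
a = 1/3, b = 1 ↦ 2/3  <
a = 2/3, b = 0 ↦ 0  <
a = 2/3, b = 1/3 ↦ 0  <
a = 2/3, b = 2/3 ↦ 0  <
a = 2/3, b = 1 ↦ 1/3  <
a = 1, b = 0 ↦ 0  <
a = 1, b = 1/3 ↦ 0  <
a = 1, b = 2/3 ↦ 0  <
a = 1, b = 1 ↦ 0  <
So 1 of the 16 assignments meets the threshold.

1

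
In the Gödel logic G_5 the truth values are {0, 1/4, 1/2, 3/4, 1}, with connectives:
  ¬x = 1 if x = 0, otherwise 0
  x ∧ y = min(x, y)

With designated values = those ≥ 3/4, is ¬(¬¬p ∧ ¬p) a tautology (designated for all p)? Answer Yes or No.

Yes

p = 0 ↦ 1
p = 1/4 ↦ 1
p = 1/2 ↦ 1
p = 3/4 ↦ 1
p = 1 ↦ 1
Every assignment gives a value ≥ 3/4.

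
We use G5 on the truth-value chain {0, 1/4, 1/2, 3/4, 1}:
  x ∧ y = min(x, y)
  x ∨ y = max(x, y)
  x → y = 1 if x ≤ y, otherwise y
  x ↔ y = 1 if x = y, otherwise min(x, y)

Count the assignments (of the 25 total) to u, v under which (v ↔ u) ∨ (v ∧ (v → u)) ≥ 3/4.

value 1: 5 assignments (counts)
value 3/4: 2 assignments (counts)
value 1/2: 4 assignments
value 1/4: 6 assignments
value 0: 8 assignments
So 7 of the 25 assignments meet the threshold.

7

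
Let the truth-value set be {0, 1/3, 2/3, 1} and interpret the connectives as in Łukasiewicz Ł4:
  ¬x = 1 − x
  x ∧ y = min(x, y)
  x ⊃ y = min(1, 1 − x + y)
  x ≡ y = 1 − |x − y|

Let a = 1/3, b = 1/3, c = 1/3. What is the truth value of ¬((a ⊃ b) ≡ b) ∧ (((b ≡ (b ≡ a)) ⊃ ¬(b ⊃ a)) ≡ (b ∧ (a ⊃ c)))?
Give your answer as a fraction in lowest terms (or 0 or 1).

a ⊃ b = 1/3 ⊃ 1/3 = 1
(a ⊃ b) ≡ b = 1 ≡ 1/3 = 1/3
¬((a ⊃ b) ≡ b) = ¬1/3 = 2/3
b ≡ a = 1/3 ≡ 1/3 = 1
b ≡ (b ≡ a) = 1/3 ≡ 1 = 1/3
b ⊃ a = 1/3 ⊃ 1/3 = 1
¬(b ⊃ a) = ¬1 = 0
(b ≡ (b ≡ a)) ⊃ ¬(b ⊃ a) = 1/3 ⊃ 0 = 2/3
a ⊃ c = 1/3 ⊃ 1/3 = 1
b ∧ (a ⊃ c) = 1/3 ∧ 1 = 1/3
((b ≡ (b ≡ a)) ⊃ ¬(b ⊃ a)) ≡ (b ∧ (a ⊃ c)) = 2/3 ≡ 1/3 = 2/3
¬((a ⊃ b) ≡ b) ∧ (((b ≡ (b ≡ a)) ⊃ ¬(b ⊃ a)) ≡ (b ∧ (a ⊃ c))) = 2/3 ∧ 2/3 = 2/3

2/3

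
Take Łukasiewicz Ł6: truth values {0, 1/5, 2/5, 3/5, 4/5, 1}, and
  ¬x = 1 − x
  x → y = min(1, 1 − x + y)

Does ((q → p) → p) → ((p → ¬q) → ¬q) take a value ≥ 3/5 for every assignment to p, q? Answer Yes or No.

No

Counterexample: take p = 0, q = 4/5.
q → p = 4/5 → 0 = 1/5
(q → p) → p = 1/5 → 0 = 4/5
¬q = ¬4/5 = 1/5
p → ¬q = 0 → 1/5 = 1
¬q = ¬4/5 = 1/5
(p → ¬q) → ¬q = 1 → 1/5 = 1/5
((q → p) → p) → ((p → ¬q) → ¬q) = 4/5 → 1/5 = 2/5
This gives 2/5, which is below 3/5.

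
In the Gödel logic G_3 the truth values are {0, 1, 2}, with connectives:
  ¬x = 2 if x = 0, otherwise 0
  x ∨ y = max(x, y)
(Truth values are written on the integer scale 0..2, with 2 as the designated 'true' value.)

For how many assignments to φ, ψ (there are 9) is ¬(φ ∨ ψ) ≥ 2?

1

φ = 0, ψ = 0 ↦ 2  ≥
φ = 0, ψ = 1 ↦ 0  <
φ = 0, ψ = 2 ↦ 0  <
φ = 1, ψ = 0 ↦ 0  <
φ = 1, ψ = 1 ↦ 0  <
φ = 1, ψ = 2 ↦ 0  <
φ = 2, ψ = 0 ↦ 0  <
φ = 2, ψ = 1 ↦ 0  <
φ = 2, ψ = 2 ↦ 0  <
So 1 of the 9 assignments meets the threshold.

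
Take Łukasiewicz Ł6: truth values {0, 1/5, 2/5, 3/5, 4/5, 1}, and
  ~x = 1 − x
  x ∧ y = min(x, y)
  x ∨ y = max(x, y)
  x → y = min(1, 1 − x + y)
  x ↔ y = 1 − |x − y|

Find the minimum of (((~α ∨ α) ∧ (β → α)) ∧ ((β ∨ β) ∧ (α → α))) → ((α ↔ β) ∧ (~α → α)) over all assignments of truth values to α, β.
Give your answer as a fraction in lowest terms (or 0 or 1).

Take α = 0, β = 2/5:
~α = ~0 = 1
~α ∨ α = 1 ∨ 0 = 1
β → α = 2/5 → 0 = 3/5
(~α ∨ α) ∧ (β → α) = 1 ∧ 3/5 = 3/5
β ∨ β = 2/5 ∨ 2/5 = 2/5
α → α = 0 → 0 = 1
(β ∨ β) ∧ (α → α) = 2/5 ∧ 1 = 2/5
((~α ∨ α) ∧ (β → α)) ∧ ((β ∨ β) ∧ (α → α)) = 3/5 ∧ 2/5 = 2/5
α ↔ β = 0 ↔ 2/5 = 3/5
~α = ~0 = 1
~α → α = 1 → 0 = 0
(α ↔ β) ∧ (~α → α) = 3/5 ∧ 0 = 0
(((~α ∨ α) ∧ (β → α)) ∧ ((β ∨ β) ∧ (α → α))) → ((α ↔ β) ∧ (~α → α)) = 2/5 → 0 = 3/5
No assignment yields a value below 3/5, so this is the minimum.

3/5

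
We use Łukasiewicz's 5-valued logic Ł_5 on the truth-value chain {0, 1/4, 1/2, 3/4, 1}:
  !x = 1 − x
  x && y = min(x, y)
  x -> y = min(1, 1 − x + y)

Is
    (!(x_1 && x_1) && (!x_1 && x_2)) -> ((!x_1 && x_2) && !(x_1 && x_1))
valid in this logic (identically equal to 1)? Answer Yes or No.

At x_1 = 0, x_2 = 3/4, for instance:
x_1 && x_1 = 0 && 0 = 0
!(x_1 && x_1) = !0 = 1
!x_1 = !0 = 1
!x_1 && x_2 = 1 && 3/4 = 3/4
!(x_1 && x_1) && (!x_1 && x_2) = 1 && 3/4 = 3/4
(!x_1 && x_2) && !(x_1 && x_1) = 3/4 && 1 = 3/4
(!(x_1 && x_1) && (!x_1 && x_2)) -> ((!x_1 && x_2) && !(x_1 && x_1)) = 3/4 -> 3/4 = 1
and checking the remaining 24 assignments likewise gives ≥ 1 in every case.

Yes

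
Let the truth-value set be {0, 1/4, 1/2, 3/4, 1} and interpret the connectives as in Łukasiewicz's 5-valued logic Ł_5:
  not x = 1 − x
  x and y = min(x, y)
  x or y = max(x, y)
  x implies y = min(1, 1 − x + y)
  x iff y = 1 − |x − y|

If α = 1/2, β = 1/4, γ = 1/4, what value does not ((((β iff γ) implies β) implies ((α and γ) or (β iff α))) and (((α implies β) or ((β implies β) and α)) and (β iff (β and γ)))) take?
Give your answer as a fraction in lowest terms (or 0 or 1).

1/4

β iff γ = 1/4 iff 1/4 = 1
(β iff γ) implies β = 1 implies 1/4 = 1/4
α and γ = 1/2 and 1/4 = 1/4
β iff α = 1/4 iff 1/2 = 3/4
(α and γ) or (β iff α) = 1/4 or 3/4 = 3/4
((β iff γ) implies β) implies ((α and γ) or (β iff α)) = 1/4 implies 3/4 = 1
α implies β = 1/2 implies 1/4 = 3/4
β implies β = 1/4 implies 1/4 = 1
(β implies β) and α = 1 and 1/2 = 1/2
(α implies β) or ((β implies β) and α) = 3/4 or 1/2 = 3/4
β and γ = 1/4 and 1/4 = 1/4
β iff (β and γ) = 1/4 iff 1/4 = 1
((α implies β) or ((β implies β) and α)) and (β iff (β and γ)) = 3/4 and 1 = 3/4
(((β iff γ) implies β) implies ((α and γ) or (β iff α))) and (((α implies β) or ((β implies β) and α)) and (β iff (β and γ))) = 1 and 3/4 = 3/4
not ((((β iff γ) implies β) implies ((α and γ) or (β iff α))) and (((α implies β) or ((β implies β) and α)) and (β iff (β and γ)))) = not 3/4 = 1/4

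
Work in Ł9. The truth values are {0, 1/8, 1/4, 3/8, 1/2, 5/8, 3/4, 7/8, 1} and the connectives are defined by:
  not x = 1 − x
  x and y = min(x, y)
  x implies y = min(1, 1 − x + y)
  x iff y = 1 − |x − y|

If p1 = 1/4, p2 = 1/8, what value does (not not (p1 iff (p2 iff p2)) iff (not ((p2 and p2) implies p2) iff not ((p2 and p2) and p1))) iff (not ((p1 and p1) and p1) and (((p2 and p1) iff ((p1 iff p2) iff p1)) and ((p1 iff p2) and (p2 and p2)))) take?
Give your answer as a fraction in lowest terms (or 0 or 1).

1/4

p2 iff p2 = 1/8 iff 1/8 = 1
p1 iff (p2 iff p2) = 1/4 iff 1 = 1/4
not (p1 iff (p2 iff p2)) = not 1/4 = 3/4
not not (p1 iff (p2 iff p2)) = not 3/4 = 1/4
p2 and p2 = 1/8 and 1/8 = 1/8
(p2 and p2) implies p2 = 1/8 implies 1/8 = 1
not ((p2 and p2) implies p2) = not 1 = 0
p2 and p2 = 1/8 and 1/8 = 1/8
(p2 and p2) and p1 = 1/8 and 1/4 = 1/8
not ((p2 and p2) and p1) = not 1/8 = 7/8
not ((p2 and p2) implies p2) iff not ((p2 and p2) and p1) = 0 iff 7/8 = 1/8
not not (p1 iff (p2 iff p2)) iff (not ((p2 and p2) implies p2) iff not ((p2 and p2) and p1)) = 1/4 iff 1/8 = 7/8
p1 and p1 = 1/4 and 1/4 = 1/4
(p1 and p1) and p1 = 1/4 and 1/4 = 1/4
not ((p1 and p1) and p1) = not 1/4 = 3/4
p2 and p1 = 1/8 and 1/4 = 1/8
p1 iff p2 = 1/4 iff 1/8 = 7/8
(p1 iff p2) iff p1 = 7/8 iff 1/4 = 3/8
(p2 and p1) iff ((p1 iff p2) iff p1) = 1/8 iff 3/8 = 3/4
p1 iff p2 = 1/4 iff 1/8 = 7/8
p2 and p2 = 1/8 and 1/8 = 1/8
(p1 iff p2) and (p2 and p2) = 7/8 and 1/8 = 1/8
((p2 and p1) iff ((p1 iff p2) iff p1)) and ((p1 iff p2) and (p2 and p2)) = 3/4 and 1/8 = 1/8
not ((p1 and p1) and p1) and (((p2 and p1) iff ((p1 iff p2) iff p1)) and ((p1 iff p2) and (p2 and p2))) = 3/4 and 1/8 = 1/8
(not not (p1 iff (p2 iff p2)) iff (not ((p2 and p2) implies p2) iff not ((p2 and p2) and p1))) iff (not ((p1 and p1) and p1) and (((p2 and p1) iff ((p1 iff p2) iff p1)) and ((p1 iff p2) and (p2 and p2)))) = 7/8 iff 1/8 = 1/4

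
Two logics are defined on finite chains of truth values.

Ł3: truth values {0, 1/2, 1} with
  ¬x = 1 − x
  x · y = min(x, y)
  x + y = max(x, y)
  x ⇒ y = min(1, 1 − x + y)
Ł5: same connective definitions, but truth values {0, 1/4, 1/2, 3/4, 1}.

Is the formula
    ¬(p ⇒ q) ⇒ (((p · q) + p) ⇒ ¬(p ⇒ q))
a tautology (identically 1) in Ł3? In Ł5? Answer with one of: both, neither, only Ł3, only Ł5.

In Ł3: every assignment gives 1 — tautology.
In Ł5: every assignment gives 1 — tautology.

both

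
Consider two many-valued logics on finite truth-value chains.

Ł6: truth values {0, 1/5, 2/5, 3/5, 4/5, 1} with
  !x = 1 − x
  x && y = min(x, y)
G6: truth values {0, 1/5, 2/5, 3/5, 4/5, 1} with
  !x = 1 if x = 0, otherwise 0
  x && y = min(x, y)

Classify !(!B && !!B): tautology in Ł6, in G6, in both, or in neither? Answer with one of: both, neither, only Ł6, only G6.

only G6

In Ł6: at B = 1/5 the value is 4/5 — not a tautology.
In G6: every assignment gives 1 — tautology.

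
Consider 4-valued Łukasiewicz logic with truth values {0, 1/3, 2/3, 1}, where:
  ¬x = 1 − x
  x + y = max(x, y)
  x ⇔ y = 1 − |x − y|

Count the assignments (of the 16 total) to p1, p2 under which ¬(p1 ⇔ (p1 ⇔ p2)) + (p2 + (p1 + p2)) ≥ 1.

p1 = 0, p2 = 0 ↦ 1  ≥
p1 = 0, p2 = 1/3 ↦ 2/3  <
p1 = 0, p2 = 2/3 ↦ 2/3  <
p1 = 0, p2 = 1 ↦ 1  ≥
p1 = 1/3, p2 = 0 ↦ 1/3  <
p1 = 1/3, p2 = 1/3 ↦ 2/3  <
p1 = 1/3, p2 = 2/3 ↦ 2/3  <
p1 = 1/3, p2 = 1 ↦ 1  ≥
p1 = 2/3, p2 = 0 ↦ 2/3  <
p1 = 2/3, p2 = 1/3 ↦ 2/3  <
p1 = 2/3, p2 = 2/3 ↦ 2/3  <
p1 = 2/3, p2 = 1 ↦ 1  ≥
p1 = 1, p2 = 0 ↦ 1  ≥
p1 = 1, p2 = 1/3 ↦ 1  ≥
p1 = 1, p2 = 2/3 ↦ 1  ≥
p1 = 1, p2 = 1 ↦ 1  ≥
So 8 of the 16 assignments meet the threshold.

8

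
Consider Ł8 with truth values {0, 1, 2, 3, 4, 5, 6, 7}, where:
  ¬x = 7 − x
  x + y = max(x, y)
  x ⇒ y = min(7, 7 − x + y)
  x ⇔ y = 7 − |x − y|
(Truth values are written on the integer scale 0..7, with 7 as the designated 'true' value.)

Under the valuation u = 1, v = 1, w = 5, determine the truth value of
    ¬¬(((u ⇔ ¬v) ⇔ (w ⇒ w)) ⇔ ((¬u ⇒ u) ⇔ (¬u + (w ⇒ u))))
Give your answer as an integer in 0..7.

6

¬v = ¬1 = 6
u ⇔ ¬v = 1 ⇔ 6 = 2
w ⇒ w = 5 ⇒ 5 = 7
(u ⇔ ¬v) ⇔ (w ⇒ w) = 2 ⇔ 7 = 2
¬u = ¬1 = 6
¬u ⇒ u = 6 ⇒ 1 = 2
¬u = ¬1 = 6
w ⇒ u = 5 ⇒ 1 = 3
¬u + (w ⇒ u) = 6 + 3 = 6
(¬u ⇒ u) ⇔ (¬u + (w ⇒ u)) = 2 ⇔ 6 = 3
((u ⇔ ¬v) ⇔ (w ⇒ w)) ⇔ ((¬u ⇒ u) ⇔ (¬u + (w ⇒ u))) = 2 ⇔ 3 = 6
¬(((u ⇔ ¬v) ⇔ (w ⇒ w)) ⇔ ((¬u ⇒ u) ⇔ (¬u + (w ⇒ u)))) = ¬6 = 1
¬¬(((u ⇔ ¬v) ⇔ (w ⇒ w)) ⇔ ((¬u ⇒ u) ⇔ (¬u + (w ⇒ u)))) = ¬1 = 6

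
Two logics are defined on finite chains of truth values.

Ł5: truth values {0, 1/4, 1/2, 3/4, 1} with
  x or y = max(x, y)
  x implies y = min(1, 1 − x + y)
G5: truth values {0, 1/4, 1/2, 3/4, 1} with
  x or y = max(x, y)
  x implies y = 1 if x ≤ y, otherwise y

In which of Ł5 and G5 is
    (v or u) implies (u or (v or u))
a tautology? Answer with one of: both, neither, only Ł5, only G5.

In Ł5: every assignment gives 1 — tautology.
In G5: every assignment gives 1 — tautology.

both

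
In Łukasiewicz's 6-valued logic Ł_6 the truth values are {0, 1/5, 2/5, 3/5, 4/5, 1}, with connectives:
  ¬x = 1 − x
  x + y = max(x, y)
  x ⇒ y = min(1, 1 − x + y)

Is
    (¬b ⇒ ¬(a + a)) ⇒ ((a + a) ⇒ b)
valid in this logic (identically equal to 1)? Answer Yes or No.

Yes

At a = 1/5, b = 0, for instance:
¬b = ¬0 = 1
a + a = 1/5 + 1/5 = 1/5
¬(a + a) = ¬1/5 = 4/5
¬b ⇒ ¬(a + a) = 1 ⇒ 4/5 = 4/5
(a + a) ⇒ b = 1/5 ⇒ 0 = 4/5
(¬b ⇒ ¬(a + a)) ⇒ ((a + a) ⇒ b) = 4/5 ⇒ 4/5 = 1
and checking the remaining 35 assignments likewise gives ≥ 1 in every case.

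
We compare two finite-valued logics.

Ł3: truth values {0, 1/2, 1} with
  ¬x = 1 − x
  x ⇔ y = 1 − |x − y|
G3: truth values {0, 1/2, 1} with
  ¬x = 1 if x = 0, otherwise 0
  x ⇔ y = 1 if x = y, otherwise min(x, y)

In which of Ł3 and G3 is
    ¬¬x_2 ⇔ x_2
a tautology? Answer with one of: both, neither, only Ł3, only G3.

In Ł3: every assignment gives 1 — tautology.
In G3: at x_2 = 1/2 the value is 1/2 — not a tautology.

only Ł3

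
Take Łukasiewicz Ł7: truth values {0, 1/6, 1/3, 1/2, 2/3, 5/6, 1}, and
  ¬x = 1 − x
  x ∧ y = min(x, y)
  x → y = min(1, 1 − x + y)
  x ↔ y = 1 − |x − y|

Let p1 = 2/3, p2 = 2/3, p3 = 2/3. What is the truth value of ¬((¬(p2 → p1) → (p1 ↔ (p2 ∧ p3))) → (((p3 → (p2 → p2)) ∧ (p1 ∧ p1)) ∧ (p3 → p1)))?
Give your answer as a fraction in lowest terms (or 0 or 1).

1/3

p2 → p1 = 2/3 → 2/3 = 1
¬(p2 → p1) = ¬1 = 0
p2 ∧ p3 = 2/3 ∧ 2/3 = 2/3
p1 ↔ (p2 ∧ p3) = 2/3 ↔ 2/3 = 1
¬(p2 → p1) → (p1 ↔ (p2 ∧ p3)) = 0 → 1 = 1
p2 → p2 = 2/3 → 2/3 = 1
p3 → (p2 → p2) = 2/3 → 1 = 1
p1 ∧ p1 = 2/3 ∧ 2/3 = 2/3
(p3 → (p2 → p2)) ∧ (p1 ∧ p1) = 1 ∧ 2/3 = 2/3
p3 → p1 = 2/3 → 2/3 = 1
((p3 → (p2 → p2)) ∧ (p1 ∧ p1)) ∧ (p3 → p1) = 2/3 ∧ 1 = 2/3
(¬(p2 → p1) → (p1 ↔ (p2 ∧ p3))) → (((p3 → (p2 → p2)) ∧ (p1 ∧ p1)) ∧ (p3 → p1)) = 1 → 2/3 = 2/3
¬((¬(p2 → p1) → (p1 ↔ (p2 ∧ p3))) → (((p3 → (p2 → p2)) ∧ (p1 ∧ p1)) ∧ (p3 → p1))) = ¬2/3 = 1/3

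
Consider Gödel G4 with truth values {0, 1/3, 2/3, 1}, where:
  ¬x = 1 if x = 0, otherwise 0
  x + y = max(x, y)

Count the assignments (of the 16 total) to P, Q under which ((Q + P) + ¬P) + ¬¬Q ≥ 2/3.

15

P = 0, Q = 0 ↦ 1  ≥
P = 0, Q = 1/3 ↦ 1  ≥
P = 0, Q = 2/3 ↦ 1  ≥
P = 0, Q = 1 ↦ 1  ≥
P = 1/3, Q = 0 ↦ 1/3  <
P = 1/3, Q = 1/3 ↦ 1  ≥
P = 1/3, Q = 2/3 ↦ 1  ≥
P = 1/3, Q = 1 ↦ 1  ≥
P = 2/3, Q = 0 ↦ 2/3  ≥
P = 2/3, Q = 1/3 ↦ 1  ≥
P = 2/3, Q = 2/3 ↦ 1  ≥
P = 2/3, Q = 1 ↦ 1  ≥
P = 1, Q = 0 ↦ 1  ≥
P = 1, Q = 1/3 ↦ 1  ≥
P = 1, Q = 2/3 ↦ 1  ≥
P = 1, Q = 1 ↦ 1  ≥
So 15 of the 16 assignments meet the threshold.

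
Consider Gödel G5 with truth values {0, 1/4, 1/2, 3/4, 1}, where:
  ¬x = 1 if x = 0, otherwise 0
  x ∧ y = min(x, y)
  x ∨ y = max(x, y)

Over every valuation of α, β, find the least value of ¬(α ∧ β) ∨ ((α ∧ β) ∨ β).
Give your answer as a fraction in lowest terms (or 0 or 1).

Take α = 1/4, β = 1/4:
α ∧ β = 1/4 ∧ 1/4 = 1/4
¬(α ∧ β) = ¬1/4 = 0
α ∧ β = 1/4 ∧ 1/4 = 1/4
(α ∧ β) ∨ β = 1/4 ∨ 1/4 = 1/4
¬(α ∧ β) ∨ ((α ∧ β) ∨ β) = 0 ∨ 1/4 = 1/4
No assignment yields a value below 1/4, so this is the minimum.

1/4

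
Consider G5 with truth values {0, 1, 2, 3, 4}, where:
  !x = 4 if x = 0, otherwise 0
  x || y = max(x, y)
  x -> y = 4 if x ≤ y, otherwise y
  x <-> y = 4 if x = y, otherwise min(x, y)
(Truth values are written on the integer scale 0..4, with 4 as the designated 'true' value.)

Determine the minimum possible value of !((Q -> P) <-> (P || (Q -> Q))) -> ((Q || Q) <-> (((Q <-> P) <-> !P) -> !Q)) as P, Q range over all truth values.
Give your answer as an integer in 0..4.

Take P = 0, Q = 1:
Q -> P = 1 -> 0 = 0
Q -> Q = 1 -> 1 = 4
P || (Q -> Q) = 0 || 4 = 4
(Q -> P) <-> (P || (Q -> Q)) = 0 <-> 4 = 0
!((Q -> P) <-> (P || (Q -> Q))) = !0 = 4
Q || Q = 1 || 1 = 1
Q <-> P = 1 <-> 0 = 0
!P = !0 = 4
(Q <-> P) <-> !P = 0 <-> 4 = 0
!Q = !1 = 0
((Q <-> P) <-> !P) -> !Q = 0 -> 0 = 4
(Q || Q) <-> (((Q <-> P) <-> !P) -> !Q) = 1 <-> 4 = 1
!((Q -> P) <-> (P || (Q -> Q))) -> ((Q || Q) <-> (((Q <-> P) <-> !P) -> !Q)) = 4 -> 1 = 1
No assignment yields a value below 1, so this is the minimum.

1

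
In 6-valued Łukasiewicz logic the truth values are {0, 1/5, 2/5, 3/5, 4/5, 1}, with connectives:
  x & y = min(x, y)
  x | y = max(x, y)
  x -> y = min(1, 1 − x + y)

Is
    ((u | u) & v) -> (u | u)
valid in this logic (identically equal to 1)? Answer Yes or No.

At u = 0, v = 1/5, for instance:
u | u = 0 | 0 = 0
(u | u) & v = 0 & 1/5 = 0
((u | u) & v) -> (u | u) = 0 -> 0 = 1
and checking the remaining 35 assignments likewise gives ≥ 1 in every case.

Yes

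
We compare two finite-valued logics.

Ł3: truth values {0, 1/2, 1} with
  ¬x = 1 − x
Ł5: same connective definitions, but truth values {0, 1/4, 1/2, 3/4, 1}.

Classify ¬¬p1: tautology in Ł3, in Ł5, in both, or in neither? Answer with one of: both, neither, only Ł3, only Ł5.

neither

In Ł3: at p1 = 0 the value is 0 — not a tautology.
In Ł5: at p1 = 0 the value is 0 — not a tautology.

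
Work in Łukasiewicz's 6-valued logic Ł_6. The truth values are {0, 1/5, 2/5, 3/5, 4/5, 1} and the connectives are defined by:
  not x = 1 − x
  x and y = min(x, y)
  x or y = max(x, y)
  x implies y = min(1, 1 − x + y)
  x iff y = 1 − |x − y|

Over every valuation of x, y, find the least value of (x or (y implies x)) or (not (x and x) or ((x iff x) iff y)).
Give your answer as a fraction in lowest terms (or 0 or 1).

Take x = 1/5, y = 2/5:
y implies x = 2/5 implies 1/5 = 4/5
x or (y implies x) = 1/5 or 4/5 = 4/5
x and x = 1/5 and 1/5 = 1/5
not (x and x) = not 1/5 = 4/5
x iff x = 1/5 iff 1/5 = 1
(x iff x) iff y = 1 iff 2/5 = 2/5
not (x and x) or ((x iff x) iff y) = 4/5 or 2/5 = 4/5
(x or (y implies x)) or (not (x and x) or ((x iff x) iff y)) = 4/5 or 4/5 = 4/5
No assignment yields a value below 4/5, so this is the minimum.

4/5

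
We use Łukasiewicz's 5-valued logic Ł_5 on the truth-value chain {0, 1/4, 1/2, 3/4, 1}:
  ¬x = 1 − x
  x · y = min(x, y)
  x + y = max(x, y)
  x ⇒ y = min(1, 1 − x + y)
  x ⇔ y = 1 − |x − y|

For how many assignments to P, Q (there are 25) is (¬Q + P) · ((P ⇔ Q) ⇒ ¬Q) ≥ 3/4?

value 1: 7 assignments (counts)
value 3/4: 5 assignments (counts)
value 1/2: 6 assignments
value 1/4: 5 assignments
value 0: 2 assignments
So 12 of the 25 assignments meet the threshold.

12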